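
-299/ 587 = -0.51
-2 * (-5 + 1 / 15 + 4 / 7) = 916 / 105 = 8.72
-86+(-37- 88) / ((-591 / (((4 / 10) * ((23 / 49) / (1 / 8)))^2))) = -121356106 / 1418991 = -85.52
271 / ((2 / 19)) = 5149 / 2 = 2574.50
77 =77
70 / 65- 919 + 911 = -90 / 13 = -6.92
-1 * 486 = -486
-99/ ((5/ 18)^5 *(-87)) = 62355744/ 90625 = 688.06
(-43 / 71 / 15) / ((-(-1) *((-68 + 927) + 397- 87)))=-43 / 1244985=-0.00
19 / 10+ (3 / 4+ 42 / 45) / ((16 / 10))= 1417 / 480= 2.95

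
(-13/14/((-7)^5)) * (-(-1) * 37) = 0.00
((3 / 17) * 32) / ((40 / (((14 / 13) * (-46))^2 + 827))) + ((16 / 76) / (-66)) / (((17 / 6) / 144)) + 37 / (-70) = 19440537899 / 42031990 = 462.52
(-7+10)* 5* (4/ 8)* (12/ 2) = 45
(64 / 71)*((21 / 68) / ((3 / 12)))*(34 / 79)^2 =91392 / 443111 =0.21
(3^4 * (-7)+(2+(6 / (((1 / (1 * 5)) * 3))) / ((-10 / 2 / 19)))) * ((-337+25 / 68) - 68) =16591545 / 68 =243993.31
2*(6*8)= 96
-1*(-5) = 5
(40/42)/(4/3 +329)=20/6937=0.00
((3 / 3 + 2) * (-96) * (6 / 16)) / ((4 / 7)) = -189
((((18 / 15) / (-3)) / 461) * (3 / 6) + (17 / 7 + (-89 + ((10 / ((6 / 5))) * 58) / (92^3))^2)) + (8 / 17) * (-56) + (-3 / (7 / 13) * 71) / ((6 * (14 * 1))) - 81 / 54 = 20670167768329869671993 / 2619542285225026560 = 7890.76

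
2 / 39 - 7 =-271 / 39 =-6.95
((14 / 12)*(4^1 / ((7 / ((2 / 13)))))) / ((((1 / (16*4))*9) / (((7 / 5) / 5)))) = 1792 / 8775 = 0.20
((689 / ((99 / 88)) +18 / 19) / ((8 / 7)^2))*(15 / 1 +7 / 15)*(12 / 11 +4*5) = 864482402 / 5643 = 153195.53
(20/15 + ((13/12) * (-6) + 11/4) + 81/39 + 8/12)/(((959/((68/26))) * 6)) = 289/1944852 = 0.00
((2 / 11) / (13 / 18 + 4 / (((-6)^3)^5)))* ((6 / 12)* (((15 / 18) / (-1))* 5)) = -489776025600 / 933839622133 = -0.52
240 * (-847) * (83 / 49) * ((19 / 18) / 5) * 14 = -3053072 / 3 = -1017690.67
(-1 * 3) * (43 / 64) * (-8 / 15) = 43 / 40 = 1.08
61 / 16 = 3.81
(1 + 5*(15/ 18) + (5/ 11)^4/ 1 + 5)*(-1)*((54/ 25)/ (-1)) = 8071659/ 366025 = 22.05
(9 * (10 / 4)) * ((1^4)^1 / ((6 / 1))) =15 / 4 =3.75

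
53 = 53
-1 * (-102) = 102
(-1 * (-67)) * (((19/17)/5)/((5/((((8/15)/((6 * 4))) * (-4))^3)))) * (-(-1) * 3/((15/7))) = -570304/193640625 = -0.00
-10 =-10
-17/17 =-1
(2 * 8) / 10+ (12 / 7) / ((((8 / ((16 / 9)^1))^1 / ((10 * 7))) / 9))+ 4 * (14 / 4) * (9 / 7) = 1298 / 5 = 259.60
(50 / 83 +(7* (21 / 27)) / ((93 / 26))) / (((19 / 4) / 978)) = 10129472 / 23157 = 437.43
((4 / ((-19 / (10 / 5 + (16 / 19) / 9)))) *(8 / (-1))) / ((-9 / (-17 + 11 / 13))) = 801920 / 126711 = 6.33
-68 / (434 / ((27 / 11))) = -918 / 2387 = -0.38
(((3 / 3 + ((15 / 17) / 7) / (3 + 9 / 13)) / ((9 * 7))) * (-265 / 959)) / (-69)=521785 / 7937343792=0.00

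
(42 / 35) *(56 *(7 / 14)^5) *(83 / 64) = 1743 / 640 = 2.72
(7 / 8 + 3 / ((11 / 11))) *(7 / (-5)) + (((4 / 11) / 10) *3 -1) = -2779 / 440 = -6.32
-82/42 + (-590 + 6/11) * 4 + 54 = -532633/231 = -2305.77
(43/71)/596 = 43/42316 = 0.00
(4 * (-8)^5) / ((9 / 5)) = -655360 / 9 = -72817.78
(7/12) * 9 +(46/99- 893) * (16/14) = -401857/396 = -1014.79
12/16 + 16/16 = 7/4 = 1.75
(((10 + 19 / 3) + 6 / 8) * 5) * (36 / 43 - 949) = -41790275 / 516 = -80988.91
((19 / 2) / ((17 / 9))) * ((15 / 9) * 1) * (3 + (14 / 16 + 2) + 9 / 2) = 23655 / 272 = 86.97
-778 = -778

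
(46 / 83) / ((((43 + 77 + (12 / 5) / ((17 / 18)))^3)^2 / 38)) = 164814338328125 / 26498660949547124137132032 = 0.00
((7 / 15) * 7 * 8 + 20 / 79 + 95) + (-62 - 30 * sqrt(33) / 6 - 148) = -105007 / 1185 - 5 * sqrt(33) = -117.34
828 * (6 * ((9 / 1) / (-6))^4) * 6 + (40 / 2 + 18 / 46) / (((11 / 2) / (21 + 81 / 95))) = 150984.02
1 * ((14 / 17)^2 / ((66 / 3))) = 98 / 3179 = 0.03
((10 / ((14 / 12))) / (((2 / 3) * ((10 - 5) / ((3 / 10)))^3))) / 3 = 81 / 87500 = 0.00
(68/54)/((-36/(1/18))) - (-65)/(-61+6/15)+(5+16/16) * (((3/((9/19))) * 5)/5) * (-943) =-31662008449/883548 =-35835.07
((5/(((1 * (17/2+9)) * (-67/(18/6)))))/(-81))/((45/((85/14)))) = 17/797769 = 0.00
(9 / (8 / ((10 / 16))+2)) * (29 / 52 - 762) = -1781775 / 3848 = -463.04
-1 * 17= -17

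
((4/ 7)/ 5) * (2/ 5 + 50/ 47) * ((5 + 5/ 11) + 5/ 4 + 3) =20984/ 12925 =1.62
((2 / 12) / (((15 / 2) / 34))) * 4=136 / 45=3.02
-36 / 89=-0.40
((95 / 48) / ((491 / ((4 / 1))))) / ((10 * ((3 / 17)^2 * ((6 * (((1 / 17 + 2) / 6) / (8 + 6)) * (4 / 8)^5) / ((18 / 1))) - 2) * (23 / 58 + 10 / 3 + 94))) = -4559264 / 552700083735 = -0.00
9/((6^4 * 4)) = 1/576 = 0.00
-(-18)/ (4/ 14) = 63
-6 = -6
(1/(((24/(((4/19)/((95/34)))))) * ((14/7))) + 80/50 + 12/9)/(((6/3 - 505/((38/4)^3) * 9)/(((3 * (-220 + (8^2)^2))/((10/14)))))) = -819271089/56605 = -14473.48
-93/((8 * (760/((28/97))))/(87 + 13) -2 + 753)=-1085/11219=-0.10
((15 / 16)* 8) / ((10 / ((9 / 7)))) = 27 / 28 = 0.96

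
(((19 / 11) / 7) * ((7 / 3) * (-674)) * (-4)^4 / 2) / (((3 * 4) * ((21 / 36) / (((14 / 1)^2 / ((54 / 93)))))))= -711398912 / 297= -2395282.53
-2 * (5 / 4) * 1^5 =-2.50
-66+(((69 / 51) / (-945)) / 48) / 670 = -34098926423 / 516650400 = -66.00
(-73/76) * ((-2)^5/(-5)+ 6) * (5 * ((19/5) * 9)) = -20367/10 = -2036.70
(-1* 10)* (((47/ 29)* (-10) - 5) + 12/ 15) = 5918/ 29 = 204.07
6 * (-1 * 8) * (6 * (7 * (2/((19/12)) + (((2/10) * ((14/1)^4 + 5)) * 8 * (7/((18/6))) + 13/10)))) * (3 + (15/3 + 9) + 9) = -714267144864/95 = -7518601524.88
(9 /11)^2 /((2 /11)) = 81 /22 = 3.68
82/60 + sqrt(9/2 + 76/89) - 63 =-1849/30 + sqrt(169634)/178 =-59.32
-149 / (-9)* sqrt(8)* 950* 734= 207795400* sqrt(2) / 9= 32651896.99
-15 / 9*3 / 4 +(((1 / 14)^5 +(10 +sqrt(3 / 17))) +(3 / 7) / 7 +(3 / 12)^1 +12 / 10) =sqrt(51) / 17 +27593669 / 2689120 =10.68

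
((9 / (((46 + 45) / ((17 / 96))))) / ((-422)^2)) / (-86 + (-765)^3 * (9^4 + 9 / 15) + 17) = -17 / 507795765827887648384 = -0.00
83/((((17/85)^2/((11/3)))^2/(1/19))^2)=16233667.52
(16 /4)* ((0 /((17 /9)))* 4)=0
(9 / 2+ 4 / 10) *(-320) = -1568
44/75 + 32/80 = 74/75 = 0.99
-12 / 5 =-2.40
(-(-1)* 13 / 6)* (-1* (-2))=13 / 3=4.33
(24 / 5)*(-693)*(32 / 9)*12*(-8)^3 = 363331584 / 5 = 72666316.80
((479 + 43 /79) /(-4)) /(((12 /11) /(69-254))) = 6424495 /316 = 20330.68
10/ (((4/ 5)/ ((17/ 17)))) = 25/ 2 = 12.50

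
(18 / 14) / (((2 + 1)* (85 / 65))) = 39 / 119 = 0.33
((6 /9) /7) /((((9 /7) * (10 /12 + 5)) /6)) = 8 /105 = 0.08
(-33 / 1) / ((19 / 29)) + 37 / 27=-25136 / 513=-49.00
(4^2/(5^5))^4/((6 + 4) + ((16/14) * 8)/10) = 229376/3643035888671875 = 0.00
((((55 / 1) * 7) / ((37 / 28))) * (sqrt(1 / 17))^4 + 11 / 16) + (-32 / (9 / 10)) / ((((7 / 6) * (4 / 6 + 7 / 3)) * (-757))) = 13944798493 / 8159357808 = 1.71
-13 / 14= -0.93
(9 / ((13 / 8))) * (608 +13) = 44712 / 13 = 3439.38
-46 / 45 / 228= -23 / 5130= -0.00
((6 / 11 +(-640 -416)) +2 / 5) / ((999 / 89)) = -5164492 / 54945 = -93.99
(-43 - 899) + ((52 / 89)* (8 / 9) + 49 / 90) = -7536899 / 8010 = -940.94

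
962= 962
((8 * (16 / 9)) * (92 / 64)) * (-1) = -184 / 9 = -20.44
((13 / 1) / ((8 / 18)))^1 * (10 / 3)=195 / 2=97.50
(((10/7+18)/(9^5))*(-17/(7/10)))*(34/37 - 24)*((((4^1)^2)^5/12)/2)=369706926080/45881073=8057.94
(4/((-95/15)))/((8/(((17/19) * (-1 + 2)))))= -0.07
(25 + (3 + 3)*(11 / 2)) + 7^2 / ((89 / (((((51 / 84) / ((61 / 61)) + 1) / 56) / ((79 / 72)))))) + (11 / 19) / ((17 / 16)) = 531955655 / 9084052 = 58.56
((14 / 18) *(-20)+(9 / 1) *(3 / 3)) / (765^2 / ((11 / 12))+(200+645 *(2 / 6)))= -649 / 63245385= -0.00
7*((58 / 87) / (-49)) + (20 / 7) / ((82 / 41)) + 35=109 / 3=36.33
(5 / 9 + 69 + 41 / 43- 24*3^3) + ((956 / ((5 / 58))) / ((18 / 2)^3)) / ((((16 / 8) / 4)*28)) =-632399183 / 1097145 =-576.40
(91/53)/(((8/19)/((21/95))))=1911/2120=0.90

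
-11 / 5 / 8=-0.28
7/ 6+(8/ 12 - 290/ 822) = 1217/ 822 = 1.48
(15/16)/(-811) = -0.00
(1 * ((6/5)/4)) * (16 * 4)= 96/5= 19.20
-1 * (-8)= 8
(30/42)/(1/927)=662.14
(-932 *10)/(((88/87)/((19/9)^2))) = -12196385/297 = -41065.27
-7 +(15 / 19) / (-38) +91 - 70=10093 / 722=13.98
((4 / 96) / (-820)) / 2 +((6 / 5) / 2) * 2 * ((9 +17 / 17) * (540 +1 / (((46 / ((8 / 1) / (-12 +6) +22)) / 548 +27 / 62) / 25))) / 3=77965686637 / 32655680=2387.51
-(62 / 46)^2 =-961 / 529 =-1.82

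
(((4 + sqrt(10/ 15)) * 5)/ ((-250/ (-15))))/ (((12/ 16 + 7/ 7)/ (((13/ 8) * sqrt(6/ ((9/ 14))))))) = 13 * sqrt(21) * (sqrt(6) + 12)/ 210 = 4.10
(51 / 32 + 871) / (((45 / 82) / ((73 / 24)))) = 83573539 / 17280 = 4836.43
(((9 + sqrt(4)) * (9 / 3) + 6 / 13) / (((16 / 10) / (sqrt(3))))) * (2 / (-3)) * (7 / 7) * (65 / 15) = -725 * sqrt(3) / 12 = -104.64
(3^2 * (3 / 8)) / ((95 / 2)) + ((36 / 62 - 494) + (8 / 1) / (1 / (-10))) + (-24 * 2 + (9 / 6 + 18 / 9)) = -7278253 / 11780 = -617.85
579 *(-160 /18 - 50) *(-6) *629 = 128680820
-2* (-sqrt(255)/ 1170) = sqrt(255)/ 585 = 0.03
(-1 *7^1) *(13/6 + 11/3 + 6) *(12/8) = -497/4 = -124.25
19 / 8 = 2.38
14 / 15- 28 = -406 / 15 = -27.07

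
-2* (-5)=10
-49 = -49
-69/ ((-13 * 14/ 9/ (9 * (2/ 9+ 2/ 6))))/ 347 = 3105/ 63154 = 0.05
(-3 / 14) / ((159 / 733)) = -733 / 742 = -0.99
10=10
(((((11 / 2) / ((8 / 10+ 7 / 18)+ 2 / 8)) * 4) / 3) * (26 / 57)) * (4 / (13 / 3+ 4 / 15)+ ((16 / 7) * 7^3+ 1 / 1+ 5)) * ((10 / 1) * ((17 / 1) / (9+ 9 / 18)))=70751824000 / 2150477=32900.53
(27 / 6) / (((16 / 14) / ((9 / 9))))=63 / 16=3.94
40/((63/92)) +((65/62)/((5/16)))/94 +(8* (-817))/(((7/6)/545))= -280255112324/91791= -3053187.27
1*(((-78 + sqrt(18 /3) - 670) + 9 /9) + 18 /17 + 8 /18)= -114061 /153 + sqrt(6)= -743.05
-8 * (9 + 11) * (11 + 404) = -66400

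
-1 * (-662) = 662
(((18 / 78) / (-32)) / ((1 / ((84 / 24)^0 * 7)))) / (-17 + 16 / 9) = 189 / 56992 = 0.00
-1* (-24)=24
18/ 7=2.57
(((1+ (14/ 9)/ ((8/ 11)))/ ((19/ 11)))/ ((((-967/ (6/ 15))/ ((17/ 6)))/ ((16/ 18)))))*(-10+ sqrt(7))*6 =169048/ 1488213 - 84524*sqrt(7)/ 7441065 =0.08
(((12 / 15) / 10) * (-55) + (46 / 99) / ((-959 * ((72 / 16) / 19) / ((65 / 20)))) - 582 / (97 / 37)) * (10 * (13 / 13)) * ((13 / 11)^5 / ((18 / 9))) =-359147008305709 / 137613086919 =-2609.83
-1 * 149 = -149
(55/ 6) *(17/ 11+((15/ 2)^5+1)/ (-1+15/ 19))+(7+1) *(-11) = -264545673/ 256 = -1033381.54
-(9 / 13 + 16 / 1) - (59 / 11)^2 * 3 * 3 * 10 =-2605.87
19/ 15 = 1.27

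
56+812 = 868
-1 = -1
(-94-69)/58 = -163/58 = -2.81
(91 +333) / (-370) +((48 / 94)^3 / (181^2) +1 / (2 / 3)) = 445581349573 / 1258497762110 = 0.35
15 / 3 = 5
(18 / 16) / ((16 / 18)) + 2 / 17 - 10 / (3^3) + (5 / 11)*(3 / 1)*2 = 1208585 / 323136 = 3.74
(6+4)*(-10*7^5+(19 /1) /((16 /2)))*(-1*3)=20168115 /4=5042028.75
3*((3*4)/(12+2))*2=36/7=5.14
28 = 28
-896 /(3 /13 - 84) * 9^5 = 76422528 /121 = 631591.14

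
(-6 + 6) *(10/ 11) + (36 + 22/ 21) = 37.05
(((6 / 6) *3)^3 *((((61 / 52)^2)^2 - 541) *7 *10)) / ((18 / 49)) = -20280244145175 / 7311616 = -2773702.03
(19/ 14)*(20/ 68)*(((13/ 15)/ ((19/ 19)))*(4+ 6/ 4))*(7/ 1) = 2717/ 204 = 13.32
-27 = -27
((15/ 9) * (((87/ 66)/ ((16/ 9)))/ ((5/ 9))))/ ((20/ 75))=11745/ 1408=8.34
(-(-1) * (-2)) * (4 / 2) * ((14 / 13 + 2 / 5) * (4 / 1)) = -1536 / 65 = -23.63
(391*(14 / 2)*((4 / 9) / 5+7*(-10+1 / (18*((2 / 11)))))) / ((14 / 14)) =-33388663 / 180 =-185492.57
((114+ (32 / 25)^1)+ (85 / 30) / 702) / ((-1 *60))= -12139409 / 6318000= -1.92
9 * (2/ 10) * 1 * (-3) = -27/ 5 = -5.40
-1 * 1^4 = -1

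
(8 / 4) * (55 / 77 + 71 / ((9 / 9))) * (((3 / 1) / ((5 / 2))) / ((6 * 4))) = 251 / 35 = 7.17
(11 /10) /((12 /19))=209 /120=1.74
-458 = -458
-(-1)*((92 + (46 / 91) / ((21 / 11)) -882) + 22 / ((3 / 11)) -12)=-1377962 / 1911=-721.07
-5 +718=713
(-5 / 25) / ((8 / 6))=-3 / 20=-0.15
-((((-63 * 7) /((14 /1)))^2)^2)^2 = -248155780267521 /256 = -969358516670.00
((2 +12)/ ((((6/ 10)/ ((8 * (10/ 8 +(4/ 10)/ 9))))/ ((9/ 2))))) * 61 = 198982/ 3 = 66327.33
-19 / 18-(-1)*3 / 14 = -53 / 63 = -0.84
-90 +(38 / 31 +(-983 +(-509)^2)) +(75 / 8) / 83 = 258009.34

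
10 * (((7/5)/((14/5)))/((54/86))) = 215/27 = 7.96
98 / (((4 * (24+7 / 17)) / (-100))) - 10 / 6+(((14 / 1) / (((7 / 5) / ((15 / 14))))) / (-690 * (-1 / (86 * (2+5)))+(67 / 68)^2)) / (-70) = -524356633375 / 5135695467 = -102.10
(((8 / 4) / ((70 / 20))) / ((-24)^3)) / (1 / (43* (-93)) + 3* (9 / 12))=-1333 / 72549792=-0.00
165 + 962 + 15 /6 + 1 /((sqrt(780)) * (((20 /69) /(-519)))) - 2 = 2255 /2 - 11937 * sqrt(195) /2600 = 1063.39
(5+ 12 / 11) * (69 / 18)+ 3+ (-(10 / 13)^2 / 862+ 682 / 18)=926429341 / 14422122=64.24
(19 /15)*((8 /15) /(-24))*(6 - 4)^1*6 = -76 /225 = -0.34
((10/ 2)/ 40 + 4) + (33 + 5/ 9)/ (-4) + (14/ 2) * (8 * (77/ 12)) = 25565/ 72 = 355.07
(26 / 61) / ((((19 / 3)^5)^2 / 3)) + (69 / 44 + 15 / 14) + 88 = 10440819581279454713 / 115190472851565188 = 90.64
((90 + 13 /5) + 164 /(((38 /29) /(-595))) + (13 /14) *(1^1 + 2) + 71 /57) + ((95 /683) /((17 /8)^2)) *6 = -74372.13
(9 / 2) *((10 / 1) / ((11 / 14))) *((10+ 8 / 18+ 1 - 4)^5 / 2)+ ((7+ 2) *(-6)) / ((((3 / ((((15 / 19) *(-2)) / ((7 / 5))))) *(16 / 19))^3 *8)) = 33194530357868305 / 50697529344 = 654756.37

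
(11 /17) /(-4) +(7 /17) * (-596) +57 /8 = -32429 /136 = -238.45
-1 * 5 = -5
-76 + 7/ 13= -981/ 13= -75.46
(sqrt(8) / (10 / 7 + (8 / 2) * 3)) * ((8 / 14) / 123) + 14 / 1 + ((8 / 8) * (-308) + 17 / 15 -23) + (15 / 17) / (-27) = -241663 / 765 + 4 * sqrt(2) / 5781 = -315.90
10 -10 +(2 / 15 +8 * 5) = 602 / 15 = 40.13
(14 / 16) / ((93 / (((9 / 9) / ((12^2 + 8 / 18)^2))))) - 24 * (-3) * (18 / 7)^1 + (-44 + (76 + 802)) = 2990002081323 / 2933840000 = 1019.14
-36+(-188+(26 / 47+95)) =-6037 / 47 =-128.45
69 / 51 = 23 / 17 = 1.35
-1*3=-3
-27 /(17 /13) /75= -117 /425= -0.28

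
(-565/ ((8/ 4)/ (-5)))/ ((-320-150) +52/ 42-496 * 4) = -59325/ 103016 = -0.58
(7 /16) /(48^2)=7 /36864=0.00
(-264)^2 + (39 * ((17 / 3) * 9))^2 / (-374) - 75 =1298949 / 22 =59043.14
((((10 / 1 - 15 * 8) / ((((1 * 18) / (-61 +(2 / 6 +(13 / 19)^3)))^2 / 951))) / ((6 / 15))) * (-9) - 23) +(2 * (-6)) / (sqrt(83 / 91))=134418120114916171 / 5080955148 - 12 * sqrt(7553) / 83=26455273.14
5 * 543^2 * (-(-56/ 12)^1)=6879810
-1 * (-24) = 24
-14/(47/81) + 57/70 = -76701/3290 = -23.31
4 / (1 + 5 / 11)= 11 / 4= 2.75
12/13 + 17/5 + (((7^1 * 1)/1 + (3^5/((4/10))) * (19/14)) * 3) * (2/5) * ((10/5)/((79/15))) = 13774778/35945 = 383.22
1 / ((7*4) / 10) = 5 / 14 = 0.36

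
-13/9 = -1.44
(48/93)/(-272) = -0.00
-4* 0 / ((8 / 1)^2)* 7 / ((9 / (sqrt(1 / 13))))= 0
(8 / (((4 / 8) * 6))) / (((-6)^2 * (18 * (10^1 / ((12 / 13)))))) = 2 / 5265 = 0.00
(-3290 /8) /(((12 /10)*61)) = -8225 /1464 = -5.62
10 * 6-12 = 48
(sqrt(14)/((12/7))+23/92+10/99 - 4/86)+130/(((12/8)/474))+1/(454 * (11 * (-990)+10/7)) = 7 * sqrt(14)/12+6051486956182451/147308717160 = 41082.49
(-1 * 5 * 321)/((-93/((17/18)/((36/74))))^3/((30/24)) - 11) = 1997086966725/109445569040267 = 0.02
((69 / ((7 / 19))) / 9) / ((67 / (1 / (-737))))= -437 / 1036959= -0.00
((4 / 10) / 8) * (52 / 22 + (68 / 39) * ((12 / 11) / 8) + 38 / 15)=5507 / 21450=0.26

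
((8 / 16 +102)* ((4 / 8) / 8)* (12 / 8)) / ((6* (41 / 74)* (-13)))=-185 / 832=-0.22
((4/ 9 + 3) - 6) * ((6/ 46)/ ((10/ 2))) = -1/ 15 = -0.07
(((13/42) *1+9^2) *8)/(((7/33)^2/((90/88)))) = 5071275/343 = 14785.06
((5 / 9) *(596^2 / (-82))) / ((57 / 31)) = -27529240 / 21033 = -1308.86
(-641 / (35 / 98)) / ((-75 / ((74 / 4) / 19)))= 166019 / 7125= 23.30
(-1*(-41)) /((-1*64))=-41 /64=-0.64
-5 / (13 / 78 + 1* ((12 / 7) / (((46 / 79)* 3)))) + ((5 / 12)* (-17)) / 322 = -4.38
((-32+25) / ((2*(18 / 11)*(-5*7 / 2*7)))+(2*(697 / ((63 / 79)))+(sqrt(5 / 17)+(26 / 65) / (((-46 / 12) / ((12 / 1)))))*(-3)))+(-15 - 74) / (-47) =238864373 / 136206 - 3*sqrt(85) / 17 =1752.07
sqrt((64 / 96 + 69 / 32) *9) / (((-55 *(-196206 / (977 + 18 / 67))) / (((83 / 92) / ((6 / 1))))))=5434591 *sqrt(1626) / 3192852389760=0.00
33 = 33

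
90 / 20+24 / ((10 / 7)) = 213 / 10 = 21.30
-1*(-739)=739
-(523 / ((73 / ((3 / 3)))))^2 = -273529 / 5329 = -51.33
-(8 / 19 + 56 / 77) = -240 / 209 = -1.15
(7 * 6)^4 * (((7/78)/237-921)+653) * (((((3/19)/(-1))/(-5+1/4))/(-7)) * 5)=7340996144160/370747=19800554.41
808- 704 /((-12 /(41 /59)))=150232 /177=848.77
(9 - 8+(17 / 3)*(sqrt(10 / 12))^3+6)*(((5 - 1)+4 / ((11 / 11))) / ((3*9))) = 170*sqrt(30) / 729+56 / 27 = 3.35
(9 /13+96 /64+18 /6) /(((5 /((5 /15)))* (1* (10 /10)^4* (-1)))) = -9 /26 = -0.35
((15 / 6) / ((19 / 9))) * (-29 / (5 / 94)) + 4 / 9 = -110327 / 171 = -645.19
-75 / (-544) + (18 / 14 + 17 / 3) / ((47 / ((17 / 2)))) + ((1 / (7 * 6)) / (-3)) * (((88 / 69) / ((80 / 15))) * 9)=17019031 / 12349344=1.38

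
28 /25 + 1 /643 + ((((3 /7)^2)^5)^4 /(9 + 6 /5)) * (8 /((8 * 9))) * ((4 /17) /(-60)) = 33173483767330942142962673299745828684306 /29578110353311048587659341690414460845675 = 1.12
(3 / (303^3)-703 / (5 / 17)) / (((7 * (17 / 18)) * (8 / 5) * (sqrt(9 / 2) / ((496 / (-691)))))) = 13741450011496 * sqrt(2) / 254161862787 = 76.46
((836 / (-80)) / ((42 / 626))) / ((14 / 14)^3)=-65417 / 420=-155.75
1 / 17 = 0.06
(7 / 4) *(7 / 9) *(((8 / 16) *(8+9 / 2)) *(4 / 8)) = 1225 / 288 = 4.25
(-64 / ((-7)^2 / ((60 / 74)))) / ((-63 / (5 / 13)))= 3200 / 494949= 0.01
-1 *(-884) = 884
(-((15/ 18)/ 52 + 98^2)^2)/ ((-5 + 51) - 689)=8978730581209/ 62592192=143448.09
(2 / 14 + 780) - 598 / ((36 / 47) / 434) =-338053.30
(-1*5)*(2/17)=-10/17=-0.59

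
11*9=99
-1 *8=-8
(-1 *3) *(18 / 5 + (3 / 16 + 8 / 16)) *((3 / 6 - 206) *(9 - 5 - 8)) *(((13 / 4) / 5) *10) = -5497947 / 80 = -68724.34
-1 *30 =-30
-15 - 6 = -21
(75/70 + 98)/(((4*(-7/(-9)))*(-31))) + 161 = 1943989/12152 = 159.97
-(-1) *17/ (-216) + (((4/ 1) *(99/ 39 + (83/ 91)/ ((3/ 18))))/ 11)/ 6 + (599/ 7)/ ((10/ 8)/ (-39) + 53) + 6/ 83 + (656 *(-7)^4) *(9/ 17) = 2102051120504033651/ 2520882452088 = 833855.27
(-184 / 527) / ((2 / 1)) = -92 / 527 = -0.17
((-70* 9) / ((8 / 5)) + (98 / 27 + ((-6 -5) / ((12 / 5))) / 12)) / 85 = -168697 / 36720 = -4.59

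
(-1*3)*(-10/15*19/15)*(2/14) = 38/105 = 0.36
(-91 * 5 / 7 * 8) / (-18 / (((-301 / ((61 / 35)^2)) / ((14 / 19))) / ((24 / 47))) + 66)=-12230081500 / 1553887047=-7.87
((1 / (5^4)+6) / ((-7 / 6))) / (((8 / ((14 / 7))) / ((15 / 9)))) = -3751 / 1750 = -2.14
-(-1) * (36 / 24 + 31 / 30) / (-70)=-19 / 525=-0.04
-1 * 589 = -589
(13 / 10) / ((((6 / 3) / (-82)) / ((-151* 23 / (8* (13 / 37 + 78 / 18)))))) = 15805623 / 3200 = 4939.26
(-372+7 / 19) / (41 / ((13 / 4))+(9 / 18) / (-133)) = -1285102 / 43611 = -29.47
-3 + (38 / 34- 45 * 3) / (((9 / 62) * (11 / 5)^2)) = -3583339 / 18513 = -193.56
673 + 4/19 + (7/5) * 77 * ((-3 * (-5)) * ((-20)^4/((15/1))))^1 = 327724791/19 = 17248673.21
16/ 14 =8/ 7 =1.14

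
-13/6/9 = -13/54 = -0.24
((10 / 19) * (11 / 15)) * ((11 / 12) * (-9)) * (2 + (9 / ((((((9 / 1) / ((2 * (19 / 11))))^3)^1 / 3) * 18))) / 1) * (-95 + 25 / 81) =2585948170 / 4113747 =628.61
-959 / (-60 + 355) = -3.25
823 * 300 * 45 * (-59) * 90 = -58996755000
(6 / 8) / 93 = 1 / 124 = 0.01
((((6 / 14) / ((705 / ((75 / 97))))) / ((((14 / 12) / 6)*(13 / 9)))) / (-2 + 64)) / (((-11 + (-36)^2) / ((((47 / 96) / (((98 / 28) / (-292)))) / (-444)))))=1971 / 1019989579336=0.00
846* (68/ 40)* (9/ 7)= 64719/ 35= 1849.11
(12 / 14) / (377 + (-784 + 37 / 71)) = -71 / 33670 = -0.00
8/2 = 4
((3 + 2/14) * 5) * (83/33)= 830/21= 39.52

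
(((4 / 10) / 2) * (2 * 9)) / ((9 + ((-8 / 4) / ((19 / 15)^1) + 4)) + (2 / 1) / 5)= 342 / 1123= 0.30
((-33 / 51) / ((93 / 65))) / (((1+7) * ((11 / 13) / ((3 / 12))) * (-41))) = 845 / 2074272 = 0.00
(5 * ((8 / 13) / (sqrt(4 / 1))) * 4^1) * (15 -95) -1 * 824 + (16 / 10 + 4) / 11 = -940796 / 715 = -1315.80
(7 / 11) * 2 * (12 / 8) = 21 / 11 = 1.91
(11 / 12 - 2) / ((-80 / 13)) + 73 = 70249 / 960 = 73.18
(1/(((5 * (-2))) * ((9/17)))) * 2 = -17/45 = -0.38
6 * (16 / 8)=12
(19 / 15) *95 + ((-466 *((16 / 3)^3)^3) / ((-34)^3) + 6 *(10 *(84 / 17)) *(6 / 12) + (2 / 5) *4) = 20145177614557 / 483512895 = 41664.20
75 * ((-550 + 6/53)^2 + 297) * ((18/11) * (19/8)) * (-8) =-21807809780850/30899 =-705777202.53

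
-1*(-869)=869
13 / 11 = 1.18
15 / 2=7.50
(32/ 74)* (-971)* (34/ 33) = -528224/ 1221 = -432.62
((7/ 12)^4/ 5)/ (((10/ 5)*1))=2401/ 207360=0.01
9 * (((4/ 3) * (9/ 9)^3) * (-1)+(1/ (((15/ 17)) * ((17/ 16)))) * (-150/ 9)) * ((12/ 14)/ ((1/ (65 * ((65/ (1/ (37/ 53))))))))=-161327400/ 371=-434844.74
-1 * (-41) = 41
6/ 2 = 3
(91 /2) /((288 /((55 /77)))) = 65 /576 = 0.11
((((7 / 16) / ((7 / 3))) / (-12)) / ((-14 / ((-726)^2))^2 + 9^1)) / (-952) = 17363069361 / 9521073810989440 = 0.00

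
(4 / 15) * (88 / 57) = 352 / 855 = 0.41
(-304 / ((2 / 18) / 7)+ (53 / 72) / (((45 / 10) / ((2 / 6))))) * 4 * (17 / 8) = -316466747 / 1944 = -162791.54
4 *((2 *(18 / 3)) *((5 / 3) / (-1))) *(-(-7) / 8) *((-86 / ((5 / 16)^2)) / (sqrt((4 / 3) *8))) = 38528 *sqrt(6) / 5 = 18874.79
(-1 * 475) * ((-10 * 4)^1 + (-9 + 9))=19000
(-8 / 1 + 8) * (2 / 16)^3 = 0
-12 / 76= -3 / 19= -0.16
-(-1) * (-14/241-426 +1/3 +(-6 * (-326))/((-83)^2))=-2119013123/4980747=-425.44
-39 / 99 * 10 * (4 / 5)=-3.15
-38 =-38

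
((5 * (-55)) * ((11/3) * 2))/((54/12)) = -12100/27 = -448.15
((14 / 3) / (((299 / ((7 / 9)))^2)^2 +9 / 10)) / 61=336140 / 95963456148205077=0.00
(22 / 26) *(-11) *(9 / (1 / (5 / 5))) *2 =-2178 / 13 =-167.54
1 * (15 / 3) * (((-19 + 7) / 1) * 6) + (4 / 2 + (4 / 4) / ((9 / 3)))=-1073 / 3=-357.67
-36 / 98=-18 / 49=-0.37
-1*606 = -606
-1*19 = -19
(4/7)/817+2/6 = 5731/17157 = 0.33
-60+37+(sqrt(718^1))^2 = 695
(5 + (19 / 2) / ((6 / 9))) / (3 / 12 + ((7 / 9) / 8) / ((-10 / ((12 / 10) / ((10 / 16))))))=28875 / 347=83.21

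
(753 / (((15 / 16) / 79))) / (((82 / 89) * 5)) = 14118248 / 1025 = 13773.90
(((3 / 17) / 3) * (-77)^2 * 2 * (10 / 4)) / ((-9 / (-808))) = 23953160 / 153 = 156556.60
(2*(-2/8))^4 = 1/16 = 0.06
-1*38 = -38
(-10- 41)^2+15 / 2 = 5217 / 2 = 2608.50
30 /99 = 10 /33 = 0.30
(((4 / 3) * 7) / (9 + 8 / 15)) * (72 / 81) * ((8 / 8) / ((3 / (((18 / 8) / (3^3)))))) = 280 / 11583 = 0.02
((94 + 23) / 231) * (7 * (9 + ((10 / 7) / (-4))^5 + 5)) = 293530029 / 5916064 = 49.62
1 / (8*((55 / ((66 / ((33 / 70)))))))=7 / 22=0.32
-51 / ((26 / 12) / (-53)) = 16218 / 13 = 1247.54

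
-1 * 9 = -9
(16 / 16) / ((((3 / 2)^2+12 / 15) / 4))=1.31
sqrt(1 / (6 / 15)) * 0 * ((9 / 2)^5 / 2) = 0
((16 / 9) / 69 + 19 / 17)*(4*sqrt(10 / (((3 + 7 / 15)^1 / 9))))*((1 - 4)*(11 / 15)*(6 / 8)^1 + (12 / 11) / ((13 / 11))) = -253491*sqrt(78) / 132158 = -16.94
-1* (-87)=87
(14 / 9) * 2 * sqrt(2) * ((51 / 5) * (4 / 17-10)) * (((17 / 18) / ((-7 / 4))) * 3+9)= -20584 * sqrt(2) / 9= -3234.46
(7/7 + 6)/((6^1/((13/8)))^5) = 2599051/254803968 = 0.01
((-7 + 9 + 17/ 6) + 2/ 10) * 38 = 2869/ 15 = 191.27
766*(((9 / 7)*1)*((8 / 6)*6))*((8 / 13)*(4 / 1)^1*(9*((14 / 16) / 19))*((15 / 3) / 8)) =1240920 / 247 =5023.97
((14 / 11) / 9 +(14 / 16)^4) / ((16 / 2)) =0.09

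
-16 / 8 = -2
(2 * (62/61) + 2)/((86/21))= 2583/2623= 0.98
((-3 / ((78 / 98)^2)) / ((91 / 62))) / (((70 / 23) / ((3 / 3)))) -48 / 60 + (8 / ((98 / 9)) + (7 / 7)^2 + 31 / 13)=3648091 / 1614795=2.26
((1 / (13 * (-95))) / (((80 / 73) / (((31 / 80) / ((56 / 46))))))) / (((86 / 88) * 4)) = -572539 / 9516416000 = -0.00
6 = 6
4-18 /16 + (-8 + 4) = -9 /8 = -1.12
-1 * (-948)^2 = -898704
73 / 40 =1.82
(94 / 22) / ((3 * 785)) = 47 / 25905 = 0.00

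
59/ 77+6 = 521/ 77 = 6.77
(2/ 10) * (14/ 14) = 1/ 5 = 0.20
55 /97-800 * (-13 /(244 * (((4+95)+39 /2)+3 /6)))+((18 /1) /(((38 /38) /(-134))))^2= 5817744.93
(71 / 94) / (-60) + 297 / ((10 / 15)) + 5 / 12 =2514899 / 5640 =445.90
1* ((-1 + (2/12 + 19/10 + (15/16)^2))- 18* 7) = -476369/3840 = -124.05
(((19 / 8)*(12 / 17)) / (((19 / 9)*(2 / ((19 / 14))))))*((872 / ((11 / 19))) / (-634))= -1062423 / 829906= -1.28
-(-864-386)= 1250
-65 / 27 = -2.41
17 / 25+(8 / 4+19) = 542 / 25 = 21.68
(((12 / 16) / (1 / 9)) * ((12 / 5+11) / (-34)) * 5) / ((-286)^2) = -1809 / 11124256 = -0.00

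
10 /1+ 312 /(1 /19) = 5938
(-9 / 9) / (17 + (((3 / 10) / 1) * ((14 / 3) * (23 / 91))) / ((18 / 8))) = -585 / 10037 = -0.06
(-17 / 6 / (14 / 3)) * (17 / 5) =-289 / 140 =-2.06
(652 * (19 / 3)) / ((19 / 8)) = 5216 / 3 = 1738.67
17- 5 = 12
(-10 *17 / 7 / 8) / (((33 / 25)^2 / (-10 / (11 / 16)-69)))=48821875 / 335412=145.56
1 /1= 1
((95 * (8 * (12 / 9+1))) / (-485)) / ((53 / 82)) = -87248 / 15423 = -5.66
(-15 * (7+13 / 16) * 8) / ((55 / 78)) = -14625 / 11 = -1329.55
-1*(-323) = 323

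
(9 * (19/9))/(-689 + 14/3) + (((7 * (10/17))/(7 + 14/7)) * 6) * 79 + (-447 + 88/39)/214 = 62555147641/291283746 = 214.76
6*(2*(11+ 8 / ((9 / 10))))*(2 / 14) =716 / 21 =34.10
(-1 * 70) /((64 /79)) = -2765 /32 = -86.41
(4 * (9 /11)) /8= 9 /22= 0.41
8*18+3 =147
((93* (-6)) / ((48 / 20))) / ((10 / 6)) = -279 / 2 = -139.50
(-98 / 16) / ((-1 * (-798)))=-7 / 912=-0.01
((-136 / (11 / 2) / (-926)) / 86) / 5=0.00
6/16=3/8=0.38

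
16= 16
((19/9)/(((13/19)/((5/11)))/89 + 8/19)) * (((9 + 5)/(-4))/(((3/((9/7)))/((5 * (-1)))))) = 803225/22218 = 36.15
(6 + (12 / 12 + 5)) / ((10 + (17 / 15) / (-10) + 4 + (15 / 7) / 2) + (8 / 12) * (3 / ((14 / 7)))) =3150 / 4189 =0.75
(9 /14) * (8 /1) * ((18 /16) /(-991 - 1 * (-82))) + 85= 120181 /1414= 84.99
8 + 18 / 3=14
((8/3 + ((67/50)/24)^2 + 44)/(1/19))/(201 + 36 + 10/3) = 1276885291/346080000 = 3.69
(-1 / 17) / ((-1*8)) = 1 / 136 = 0.01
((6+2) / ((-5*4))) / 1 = -2 / 5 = -0.40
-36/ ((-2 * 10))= 9/ 5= 1.80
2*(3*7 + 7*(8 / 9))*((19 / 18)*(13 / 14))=8645 / 162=53.36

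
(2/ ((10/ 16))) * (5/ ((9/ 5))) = 80/ 9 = 8.89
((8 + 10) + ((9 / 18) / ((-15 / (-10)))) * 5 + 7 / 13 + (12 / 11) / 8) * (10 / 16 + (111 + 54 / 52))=204496801 / 89232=2291.74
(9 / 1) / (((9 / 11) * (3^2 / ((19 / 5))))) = 209 / 45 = 4.64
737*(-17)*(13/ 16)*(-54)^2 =-118737333/ 4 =-29684333.25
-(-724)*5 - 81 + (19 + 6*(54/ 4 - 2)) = 3627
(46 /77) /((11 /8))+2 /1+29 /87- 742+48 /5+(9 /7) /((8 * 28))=-2076458513 /2845920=-729.63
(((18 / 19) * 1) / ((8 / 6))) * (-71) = -1917 / 38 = -50.45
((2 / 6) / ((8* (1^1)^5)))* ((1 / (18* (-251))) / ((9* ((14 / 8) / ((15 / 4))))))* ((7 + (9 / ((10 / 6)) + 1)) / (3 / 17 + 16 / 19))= -21641 / 749156688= -0.00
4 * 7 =28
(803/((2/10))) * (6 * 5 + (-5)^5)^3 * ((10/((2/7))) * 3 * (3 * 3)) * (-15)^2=-25309399223287265625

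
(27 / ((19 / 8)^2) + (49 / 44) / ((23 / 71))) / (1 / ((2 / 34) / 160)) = 600931 / 198740608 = 0.00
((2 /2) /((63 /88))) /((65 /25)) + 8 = 6992 /819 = 8.54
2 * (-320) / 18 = -320 / 9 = -35.56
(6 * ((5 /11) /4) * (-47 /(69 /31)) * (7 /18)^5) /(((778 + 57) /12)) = -0.00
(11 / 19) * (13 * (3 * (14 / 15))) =2002 / 95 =21.07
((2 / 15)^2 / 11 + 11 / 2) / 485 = 27233 / 2400750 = 0.01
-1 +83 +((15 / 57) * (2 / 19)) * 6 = 29662 / 361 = 82.17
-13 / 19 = -0.68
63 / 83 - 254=-21019 / 83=-253.24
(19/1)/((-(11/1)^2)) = -0.16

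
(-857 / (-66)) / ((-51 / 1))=-857 / 3366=-0.25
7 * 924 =6468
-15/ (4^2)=-15/ 16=-0.94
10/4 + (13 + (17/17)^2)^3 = 5493/2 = 2746.50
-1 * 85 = -85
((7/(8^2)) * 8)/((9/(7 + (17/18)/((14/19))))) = 2087/2592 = 0.81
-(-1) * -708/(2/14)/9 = -1652/3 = -550.67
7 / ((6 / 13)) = 15.17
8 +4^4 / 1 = 264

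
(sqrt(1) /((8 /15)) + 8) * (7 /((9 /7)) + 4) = 6715 /72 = 93.26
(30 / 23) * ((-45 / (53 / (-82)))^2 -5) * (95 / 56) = 19382928375 / 1808996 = 10714.74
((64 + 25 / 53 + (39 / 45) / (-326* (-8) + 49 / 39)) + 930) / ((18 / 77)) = 93861579322 / 22063635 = 4254.13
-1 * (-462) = 462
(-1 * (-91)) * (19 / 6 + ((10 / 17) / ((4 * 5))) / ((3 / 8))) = 30121 / 102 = 295.30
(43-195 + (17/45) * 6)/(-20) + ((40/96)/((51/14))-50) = -42.40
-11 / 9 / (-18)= 11 / 162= 0.07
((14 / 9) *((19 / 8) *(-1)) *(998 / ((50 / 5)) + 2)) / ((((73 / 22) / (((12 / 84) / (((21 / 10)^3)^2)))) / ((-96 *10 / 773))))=3404192000000 / 14519089325727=0.23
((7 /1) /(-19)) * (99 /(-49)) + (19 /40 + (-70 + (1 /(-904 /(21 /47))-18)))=-612989817 /7063630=-86.78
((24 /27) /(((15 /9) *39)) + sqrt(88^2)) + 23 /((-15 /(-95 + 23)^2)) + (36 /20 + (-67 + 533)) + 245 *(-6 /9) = -4420447 /585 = -7556.32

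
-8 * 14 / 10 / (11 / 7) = -392 / 55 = -7.13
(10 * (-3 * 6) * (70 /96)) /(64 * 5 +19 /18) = -4725 /11558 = -0.41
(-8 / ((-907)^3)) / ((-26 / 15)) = -60 / 9699854359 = -0.00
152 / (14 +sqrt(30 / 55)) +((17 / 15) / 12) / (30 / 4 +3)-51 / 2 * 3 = -13329004 / 203175-76 * sqrt(66) / 1075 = -66.18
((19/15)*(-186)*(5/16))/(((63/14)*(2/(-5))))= 2945/72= 40.90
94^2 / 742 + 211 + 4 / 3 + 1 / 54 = 4492829 / 20034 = 224.26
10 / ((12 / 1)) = 5 / 6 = 0.83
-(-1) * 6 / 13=0.46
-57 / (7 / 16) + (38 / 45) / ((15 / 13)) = -612142 / 4725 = -129.55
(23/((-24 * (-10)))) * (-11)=-253/240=-1.05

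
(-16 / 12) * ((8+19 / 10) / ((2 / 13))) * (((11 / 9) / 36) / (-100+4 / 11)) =0.03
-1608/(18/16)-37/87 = -41463/29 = -1429.76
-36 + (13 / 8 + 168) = 1069 / 8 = 133.62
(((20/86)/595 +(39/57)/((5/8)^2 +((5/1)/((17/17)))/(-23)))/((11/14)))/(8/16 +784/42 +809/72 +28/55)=0.16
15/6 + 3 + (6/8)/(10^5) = 5.50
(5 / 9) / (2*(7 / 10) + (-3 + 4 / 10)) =-25 / 54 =-0.46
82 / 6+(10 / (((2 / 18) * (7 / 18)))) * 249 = 1210427 / 21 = 57639.38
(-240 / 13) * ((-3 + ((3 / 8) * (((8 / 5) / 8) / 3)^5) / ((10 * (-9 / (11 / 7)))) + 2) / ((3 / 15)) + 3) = 39253847 / 1063125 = 36.92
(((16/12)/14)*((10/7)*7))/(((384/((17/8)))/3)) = 85/5376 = 0.02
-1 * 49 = -49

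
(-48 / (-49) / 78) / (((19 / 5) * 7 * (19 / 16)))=640 / 1609699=0.00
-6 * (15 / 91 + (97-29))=-37218 / 91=-408.99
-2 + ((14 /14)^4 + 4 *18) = 71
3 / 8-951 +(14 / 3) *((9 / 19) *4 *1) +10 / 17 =-2432047 / 2584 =-941.19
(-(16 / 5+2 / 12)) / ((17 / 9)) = -303 / 170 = -1.78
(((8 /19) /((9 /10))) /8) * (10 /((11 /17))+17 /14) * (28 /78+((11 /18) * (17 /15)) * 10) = 7.10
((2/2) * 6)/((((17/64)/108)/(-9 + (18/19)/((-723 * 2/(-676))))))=-1624997376/77843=-20875.32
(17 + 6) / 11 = 23 / 11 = 2.09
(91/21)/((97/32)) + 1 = 707/291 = 2.43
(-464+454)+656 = 646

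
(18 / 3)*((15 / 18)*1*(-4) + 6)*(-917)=-14672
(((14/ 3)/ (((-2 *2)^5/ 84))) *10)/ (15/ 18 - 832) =735/ 159584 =0.00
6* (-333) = -1998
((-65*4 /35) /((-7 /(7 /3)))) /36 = 13 /189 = 0.07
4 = 4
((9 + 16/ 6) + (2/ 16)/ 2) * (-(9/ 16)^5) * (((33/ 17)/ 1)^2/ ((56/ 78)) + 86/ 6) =-12.93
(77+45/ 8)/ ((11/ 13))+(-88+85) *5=7273/ 88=82.65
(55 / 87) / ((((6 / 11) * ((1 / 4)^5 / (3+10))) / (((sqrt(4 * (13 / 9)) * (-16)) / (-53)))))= 128860160 * sqrt(13) / 41499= 11195.74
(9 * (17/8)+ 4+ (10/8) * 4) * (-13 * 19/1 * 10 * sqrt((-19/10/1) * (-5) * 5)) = -277875 * sqrt(190)/8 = -478780.32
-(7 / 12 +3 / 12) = -5 / 6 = -0.83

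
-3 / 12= -1 / 4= -0.25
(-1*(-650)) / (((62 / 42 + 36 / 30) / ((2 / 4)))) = 34125 / 281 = 121.44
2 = 2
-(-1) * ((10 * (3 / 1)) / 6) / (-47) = -5 / 47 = -0.11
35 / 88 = 0.40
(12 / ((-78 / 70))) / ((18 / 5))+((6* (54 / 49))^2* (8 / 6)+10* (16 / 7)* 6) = 54061666 / 280917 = 192.45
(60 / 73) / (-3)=-20 / 73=-0.27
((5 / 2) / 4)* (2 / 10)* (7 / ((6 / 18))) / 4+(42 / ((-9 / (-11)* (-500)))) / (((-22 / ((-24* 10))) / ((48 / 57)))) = -4361 / 15200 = -0.29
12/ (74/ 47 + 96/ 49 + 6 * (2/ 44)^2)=6687912/ 1976305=3.38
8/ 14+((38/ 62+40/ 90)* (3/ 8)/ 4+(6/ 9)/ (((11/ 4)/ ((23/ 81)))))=13724075/ 18561312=0.74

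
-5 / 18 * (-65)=325 / 18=18.06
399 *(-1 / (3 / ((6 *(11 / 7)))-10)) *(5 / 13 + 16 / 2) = 318934 / 923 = 345.54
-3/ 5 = -0.60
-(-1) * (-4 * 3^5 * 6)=-5832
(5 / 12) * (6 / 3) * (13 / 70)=13 / 84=0.15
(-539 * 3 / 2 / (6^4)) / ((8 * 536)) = -539 / 3704832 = -0.00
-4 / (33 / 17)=-68 / 33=-2.06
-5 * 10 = -50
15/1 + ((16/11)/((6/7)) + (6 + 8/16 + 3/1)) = 1729/66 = 26.20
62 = 62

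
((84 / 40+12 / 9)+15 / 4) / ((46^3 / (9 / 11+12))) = 20257 / 21413920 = 0.00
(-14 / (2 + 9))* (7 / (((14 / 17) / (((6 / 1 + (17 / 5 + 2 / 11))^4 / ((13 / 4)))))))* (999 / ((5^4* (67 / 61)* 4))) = -559351420692194781 / 54795086328125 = -10208.06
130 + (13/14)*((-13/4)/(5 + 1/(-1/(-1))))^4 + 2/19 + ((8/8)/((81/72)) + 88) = 219.07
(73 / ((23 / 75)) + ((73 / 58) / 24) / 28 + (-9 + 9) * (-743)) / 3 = 79.35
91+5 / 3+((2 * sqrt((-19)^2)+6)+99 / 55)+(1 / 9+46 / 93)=194006 / 1395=139.07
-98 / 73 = -1.34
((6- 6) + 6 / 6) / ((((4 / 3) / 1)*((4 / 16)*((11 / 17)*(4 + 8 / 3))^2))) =7803 / 48400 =0.16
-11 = -11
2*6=12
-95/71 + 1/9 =-784/639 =-1.23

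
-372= -372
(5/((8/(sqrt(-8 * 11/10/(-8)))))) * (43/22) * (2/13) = 43 * sqrt(110)/2288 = 0.20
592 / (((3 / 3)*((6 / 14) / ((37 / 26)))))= 76664 / 39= 1965.74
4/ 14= 2/ 7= 0.29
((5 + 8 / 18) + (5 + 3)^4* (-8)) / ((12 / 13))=-3833219 / 108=-35492.77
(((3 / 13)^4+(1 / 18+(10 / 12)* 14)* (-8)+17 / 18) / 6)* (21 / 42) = -7.74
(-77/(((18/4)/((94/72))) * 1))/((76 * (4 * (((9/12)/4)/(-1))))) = 3619/9234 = 0.39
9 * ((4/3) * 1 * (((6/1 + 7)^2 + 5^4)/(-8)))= -1191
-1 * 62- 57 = -119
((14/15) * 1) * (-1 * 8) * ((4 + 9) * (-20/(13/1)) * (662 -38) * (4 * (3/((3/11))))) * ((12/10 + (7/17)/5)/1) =446910464/85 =5257770.16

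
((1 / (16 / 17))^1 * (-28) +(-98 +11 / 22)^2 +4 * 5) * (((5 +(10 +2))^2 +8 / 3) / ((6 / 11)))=60935875 / 12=5077989.58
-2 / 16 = -1 / 8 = -0.12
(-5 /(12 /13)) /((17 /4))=-65 /51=-1.27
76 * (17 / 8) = 323 / 2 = 161.50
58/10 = 29/5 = 5.80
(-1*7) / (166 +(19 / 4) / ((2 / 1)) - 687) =56 / 4149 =0.01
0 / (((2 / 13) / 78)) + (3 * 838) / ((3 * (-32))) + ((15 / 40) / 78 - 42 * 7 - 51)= -38603 / 104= -371.18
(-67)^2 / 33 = 4489 / 33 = 136.03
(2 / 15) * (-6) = -4 / 5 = -0.80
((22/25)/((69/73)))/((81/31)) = 49786/139725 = 0.36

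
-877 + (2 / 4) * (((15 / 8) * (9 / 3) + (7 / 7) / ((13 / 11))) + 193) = -161671 / 208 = -777.26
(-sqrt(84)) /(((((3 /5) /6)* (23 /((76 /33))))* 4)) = -380* sqrt(21) /759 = -2.29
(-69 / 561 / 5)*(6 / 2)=-69 / 935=-0.07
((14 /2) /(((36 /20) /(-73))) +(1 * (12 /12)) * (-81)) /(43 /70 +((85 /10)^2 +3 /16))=-1839040 /368181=-4.99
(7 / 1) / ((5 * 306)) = 7 / 1530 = 0.00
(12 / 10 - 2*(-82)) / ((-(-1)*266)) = 59 / 95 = 0.62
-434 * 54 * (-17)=398412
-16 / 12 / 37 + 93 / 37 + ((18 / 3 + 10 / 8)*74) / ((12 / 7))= 93369 / 296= 315.44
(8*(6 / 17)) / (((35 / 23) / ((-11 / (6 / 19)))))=-38456 / 595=-64.63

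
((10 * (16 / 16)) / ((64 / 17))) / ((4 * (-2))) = -85 / 256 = -0.33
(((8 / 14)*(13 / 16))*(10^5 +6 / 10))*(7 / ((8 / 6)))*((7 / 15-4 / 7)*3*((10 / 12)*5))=-10214347 / 32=-319198.34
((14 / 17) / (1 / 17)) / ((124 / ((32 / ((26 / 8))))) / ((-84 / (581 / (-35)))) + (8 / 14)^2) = 1317120 / 264863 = 4.97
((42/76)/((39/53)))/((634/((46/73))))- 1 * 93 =-1063135289/11431654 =-93.00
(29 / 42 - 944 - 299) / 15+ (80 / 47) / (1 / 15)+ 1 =-1666709 / 29610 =-56.29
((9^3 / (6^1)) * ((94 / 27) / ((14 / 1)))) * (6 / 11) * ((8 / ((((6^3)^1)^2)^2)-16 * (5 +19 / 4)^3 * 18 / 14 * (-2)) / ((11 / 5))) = 17068651636759405 / 59750659584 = 285664.66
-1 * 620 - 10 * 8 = -700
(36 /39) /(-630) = -2 /1365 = -0.00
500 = 500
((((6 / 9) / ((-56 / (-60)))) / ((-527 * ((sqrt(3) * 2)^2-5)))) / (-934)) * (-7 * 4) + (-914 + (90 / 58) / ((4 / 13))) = -181646409117 / 199840508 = -908.96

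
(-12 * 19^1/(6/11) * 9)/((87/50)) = -62700/29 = -2162.07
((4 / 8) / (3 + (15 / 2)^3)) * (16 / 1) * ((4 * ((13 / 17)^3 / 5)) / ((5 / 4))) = 2249728 / 417482175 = 0.01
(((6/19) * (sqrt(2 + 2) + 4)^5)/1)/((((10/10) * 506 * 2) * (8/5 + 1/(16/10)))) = 466560/427823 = 1.09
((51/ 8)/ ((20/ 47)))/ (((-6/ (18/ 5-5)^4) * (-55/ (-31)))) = -59470369/ 11000000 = -5.41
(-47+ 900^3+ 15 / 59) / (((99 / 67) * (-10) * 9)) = -1440868407607 / 262845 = -5481817.83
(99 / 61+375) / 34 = 11487 / 1037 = 11.08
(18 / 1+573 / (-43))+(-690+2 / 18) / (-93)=435224 / 35991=12.09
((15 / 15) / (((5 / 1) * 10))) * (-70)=-7 / 5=-1.40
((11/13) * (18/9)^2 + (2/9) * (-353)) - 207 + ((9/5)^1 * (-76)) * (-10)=127055/117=1085.94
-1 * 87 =-87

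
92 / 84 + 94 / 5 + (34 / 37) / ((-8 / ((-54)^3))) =70345603 / 3885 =18106.98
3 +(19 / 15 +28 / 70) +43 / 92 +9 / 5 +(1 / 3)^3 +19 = 322561 / 12420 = 25.97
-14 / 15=-0.93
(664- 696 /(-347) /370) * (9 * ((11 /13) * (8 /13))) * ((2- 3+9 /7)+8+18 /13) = 848814202368 /28207283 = 30092.02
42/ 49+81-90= -57/ 7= -8.14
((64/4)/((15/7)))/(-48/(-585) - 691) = -208/19247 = -0.01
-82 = -82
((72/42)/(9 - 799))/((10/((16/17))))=-48/235025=-0.00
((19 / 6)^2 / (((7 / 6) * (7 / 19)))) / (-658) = -6859 / 193452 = -0.04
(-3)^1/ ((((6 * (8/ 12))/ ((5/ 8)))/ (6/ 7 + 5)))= -615/ 224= -2.75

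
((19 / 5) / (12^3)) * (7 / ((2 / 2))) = 133 / 8640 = 0.02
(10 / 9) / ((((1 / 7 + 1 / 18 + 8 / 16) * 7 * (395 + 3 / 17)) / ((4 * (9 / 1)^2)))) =6885 / 36949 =0.19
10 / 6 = 5 / 3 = 1.67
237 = 237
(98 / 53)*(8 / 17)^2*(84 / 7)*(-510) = -2257920 / 901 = -2506.02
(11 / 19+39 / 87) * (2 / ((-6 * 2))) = -283 / 1653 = -0.17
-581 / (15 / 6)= -1162 / 5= -232.40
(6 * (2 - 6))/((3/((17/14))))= -68/7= -9.71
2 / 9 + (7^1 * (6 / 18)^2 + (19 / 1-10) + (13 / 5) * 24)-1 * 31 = 207 / 5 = 41.40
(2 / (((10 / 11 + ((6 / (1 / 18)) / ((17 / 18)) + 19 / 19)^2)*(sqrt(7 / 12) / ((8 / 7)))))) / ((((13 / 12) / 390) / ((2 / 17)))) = 1436160*sqrt(21) / 690959143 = 0.01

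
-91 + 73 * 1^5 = -18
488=488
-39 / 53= -0.74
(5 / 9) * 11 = 55 / 9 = 6.11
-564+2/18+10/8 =-20255/36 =-562.64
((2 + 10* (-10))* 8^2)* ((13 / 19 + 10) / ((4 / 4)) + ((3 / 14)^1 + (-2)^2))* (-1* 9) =15978816 / 19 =840990.32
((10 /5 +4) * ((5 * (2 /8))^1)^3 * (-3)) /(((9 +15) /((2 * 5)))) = -1875 /128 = -14.65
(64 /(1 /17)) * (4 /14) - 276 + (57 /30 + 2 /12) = 3877 /105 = 36.92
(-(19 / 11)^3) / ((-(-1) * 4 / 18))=-61731 / 2662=-23.19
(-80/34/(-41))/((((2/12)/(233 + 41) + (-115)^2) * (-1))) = -65760/15154104997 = -0.00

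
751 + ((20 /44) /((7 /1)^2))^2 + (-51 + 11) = 206560456 /290521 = 711.00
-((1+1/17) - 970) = 968.94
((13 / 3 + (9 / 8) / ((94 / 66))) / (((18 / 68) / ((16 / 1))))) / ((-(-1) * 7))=392972 / 8883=44.24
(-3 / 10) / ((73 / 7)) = -21 / 730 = -0.03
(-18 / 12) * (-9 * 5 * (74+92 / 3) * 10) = 70650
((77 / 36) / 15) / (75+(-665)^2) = 77 / 238842000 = 0.00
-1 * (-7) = 7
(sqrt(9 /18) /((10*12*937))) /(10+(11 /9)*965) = 3*sqrt(2) /802446800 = 0.00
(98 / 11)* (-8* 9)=-7056 / 11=-641.45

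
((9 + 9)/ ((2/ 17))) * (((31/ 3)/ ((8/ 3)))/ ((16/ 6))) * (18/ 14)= 128061/ 448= 285.85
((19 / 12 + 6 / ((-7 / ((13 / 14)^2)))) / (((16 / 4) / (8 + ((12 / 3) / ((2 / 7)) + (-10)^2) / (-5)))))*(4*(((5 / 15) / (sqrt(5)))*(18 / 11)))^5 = -1706323968*sqrt(5) / 1381012325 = -2.76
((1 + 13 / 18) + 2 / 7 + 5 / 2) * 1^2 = 284 / 63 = 4.51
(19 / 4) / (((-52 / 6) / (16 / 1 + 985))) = -4389 / 8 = -548.62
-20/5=-4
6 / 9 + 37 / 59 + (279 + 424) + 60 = 135280 / 177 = 764.29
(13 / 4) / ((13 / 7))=7 / 4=1.75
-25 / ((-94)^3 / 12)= 75 / 207646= 0.00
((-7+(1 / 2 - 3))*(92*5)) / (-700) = 437 / 70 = 6.24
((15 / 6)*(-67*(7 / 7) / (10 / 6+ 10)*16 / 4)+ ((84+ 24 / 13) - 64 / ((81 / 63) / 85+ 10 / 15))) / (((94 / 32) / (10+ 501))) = -8466455904 / 743587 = -11385.97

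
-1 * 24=-24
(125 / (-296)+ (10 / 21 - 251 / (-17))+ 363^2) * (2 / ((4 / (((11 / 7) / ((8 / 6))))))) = 153184456469 / 1972544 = 77658.32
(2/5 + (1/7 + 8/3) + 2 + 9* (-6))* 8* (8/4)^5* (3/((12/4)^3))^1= -1311488/945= -1387.82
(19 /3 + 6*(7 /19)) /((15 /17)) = 8279 /855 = 9.68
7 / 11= 0.64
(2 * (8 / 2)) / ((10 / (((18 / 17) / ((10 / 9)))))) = 324 / 425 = 0.76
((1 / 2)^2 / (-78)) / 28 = -1 / 8736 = -0.00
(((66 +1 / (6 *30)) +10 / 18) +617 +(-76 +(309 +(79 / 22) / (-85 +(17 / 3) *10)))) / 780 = 30847181 / 26254800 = 1.17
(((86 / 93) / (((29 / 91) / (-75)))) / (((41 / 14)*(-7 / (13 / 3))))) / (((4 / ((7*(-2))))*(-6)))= 8902075 / 331731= 26.84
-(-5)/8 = 5/8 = 0.62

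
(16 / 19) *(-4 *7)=-23.58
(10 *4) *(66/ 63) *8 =335.24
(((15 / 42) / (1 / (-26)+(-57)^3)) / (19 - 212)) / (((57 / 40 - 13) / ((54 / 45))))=-3120 / 3011856979747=-0.00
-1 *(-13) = 13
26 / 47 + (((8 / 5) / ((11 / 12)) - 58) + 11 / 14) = -1987397 / 36190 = -54.92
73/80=0.91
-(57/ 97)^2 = -3249/ 9409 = -0.35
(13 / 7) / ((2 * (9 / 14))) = 13 / 9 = 1.44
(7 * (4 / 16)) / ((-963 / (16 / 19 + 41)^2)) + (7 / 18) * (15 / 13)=-16467535 / 6025812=-2.73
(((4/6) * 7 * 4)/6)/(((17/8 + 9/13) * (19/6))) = 5824/16701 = 0.35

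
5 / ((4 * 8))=5 / 32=0.16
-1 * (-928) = 928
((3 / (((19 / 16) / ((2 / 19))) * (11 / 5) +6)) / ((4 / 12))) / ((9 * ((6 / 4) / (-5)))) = -1600 / 14793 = -0.11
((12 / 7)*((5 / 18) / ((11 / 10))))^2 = 10000 / 53361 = 0.19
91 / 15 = 6.07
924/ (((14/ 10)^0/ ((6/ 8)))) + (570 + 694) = 1957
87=87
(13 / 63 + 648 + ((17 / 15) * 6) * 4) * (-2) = -425506 / 315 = -1350.81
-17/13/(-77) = 0.02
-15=-15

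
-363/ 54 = -121/ 18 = -6.72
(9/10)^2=81/100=0.81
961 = 961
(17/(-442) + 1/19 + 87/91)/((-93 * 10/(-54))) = 6039/107198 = 0.06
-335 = -335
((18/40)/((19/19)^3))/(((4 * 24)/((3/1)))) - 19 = -12151/640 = -18.99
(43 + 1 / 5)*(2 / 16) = 27 / 5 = 5.40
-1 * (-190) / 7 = 190 / 7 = 27.14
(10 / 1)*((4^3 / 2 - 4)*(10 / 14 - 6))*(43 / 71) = -63640 / 71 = -896.34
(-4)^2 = 16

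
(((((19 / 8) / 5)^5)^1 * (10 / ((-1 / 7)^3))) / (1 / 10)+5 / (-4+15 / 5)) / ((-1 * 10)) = 854421957 / 10240000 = 83.44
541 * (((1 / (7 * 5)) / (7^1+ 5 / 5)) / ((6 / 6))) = 541 / 280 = 1.93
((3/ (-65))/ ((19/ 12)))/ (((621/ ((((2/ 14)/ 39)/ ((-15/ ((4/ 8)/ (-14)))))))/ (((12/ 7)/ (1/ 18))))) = -8/ 633289475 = -0.00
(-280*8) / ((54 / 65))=-72800 / 27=-2696.30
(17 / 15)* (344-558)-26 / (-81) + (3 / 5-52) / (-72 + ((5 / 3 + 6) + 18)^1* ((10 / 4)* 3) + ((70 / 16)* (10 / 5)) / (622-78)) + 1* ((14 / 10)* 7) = -24729444653 / 106208415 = -232.84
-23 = -23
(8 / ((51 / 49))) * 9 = 1176 / 17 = 69.18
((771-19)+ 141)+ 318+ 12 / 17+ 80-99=20276 / 17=1192.71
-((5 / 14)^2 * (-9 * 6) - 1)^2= -597529 / 9604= -62.22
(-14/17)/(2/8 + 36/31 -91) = 248/26979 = 0.01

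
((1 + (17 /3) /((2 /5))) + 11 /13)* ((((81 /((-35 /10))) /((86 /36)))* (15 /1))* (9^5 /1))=-137401877.15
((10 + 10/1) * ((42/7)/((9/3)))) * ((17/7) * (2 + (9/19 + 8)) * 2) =270640/133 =2034.89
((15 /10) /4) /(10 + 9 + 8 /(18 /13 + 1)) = 31 /1848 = 0.02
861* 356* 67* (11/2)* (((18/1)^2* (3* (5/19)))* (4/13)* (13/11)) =199615479840/19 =10506077886.32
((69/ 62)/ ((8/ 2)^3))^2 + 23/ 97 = 362597369/ 1527267328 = 0.24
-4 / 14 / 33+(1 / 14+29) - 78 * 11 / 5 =-329261 / 2310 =-142.54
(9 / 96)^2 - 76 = -77815 / 1024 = -75.99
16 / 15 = 1.07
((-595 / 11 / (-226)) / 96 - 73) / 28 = -17421293 / 6682368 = -2.61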